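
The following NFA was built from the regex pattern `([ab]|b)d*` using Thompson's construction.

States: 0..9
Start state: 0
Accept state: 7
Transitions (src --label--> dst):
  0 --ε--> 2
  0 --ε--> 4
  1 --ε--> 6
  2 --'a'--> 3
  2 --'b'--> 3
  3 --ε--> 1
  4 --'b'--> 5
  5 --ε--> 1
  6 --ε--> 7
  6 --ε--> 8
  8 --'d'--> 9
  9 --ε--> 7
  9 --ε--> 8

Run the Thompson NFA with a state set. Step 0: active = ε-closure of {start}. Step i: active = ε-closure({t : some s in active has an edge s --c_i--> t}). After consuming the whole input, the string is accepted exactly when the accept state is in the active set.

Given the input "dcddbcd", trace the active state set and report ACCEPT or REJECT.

S₀ = ε-closure({0}) = {0,2,4}
'd' @ 1: {}  — dead — no transitions
rest 'cddbcd' ignored (set empty)
after full input: {}  (accept=7 not in)

Answer: REJECT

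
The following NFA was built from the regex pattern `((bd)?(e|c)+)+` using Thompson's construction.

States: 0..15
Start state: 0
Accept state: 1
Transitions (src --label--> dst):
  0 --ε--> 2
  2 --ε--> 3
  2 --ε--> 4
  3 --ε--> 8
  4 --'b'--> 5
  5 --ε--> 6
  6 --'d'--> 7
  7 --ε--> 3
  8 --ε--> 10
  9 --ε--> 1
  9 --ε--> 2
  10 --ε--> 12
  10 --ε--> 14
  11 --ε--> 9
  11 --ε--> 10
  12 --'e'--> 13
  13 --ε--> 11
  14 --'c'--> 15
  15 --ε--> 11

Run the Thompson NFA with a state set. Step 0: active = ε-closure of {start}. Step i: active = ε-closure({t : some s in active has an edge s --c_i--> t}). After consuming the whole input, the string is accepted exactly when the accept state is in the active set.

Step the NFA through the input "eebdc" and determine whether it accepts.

Answer: ACCEPT

Derivation:
initial (ε-close {0}): {0,2,3,4,8,10,12,14}
'e' @ 1: {1,2,3,4,8,9,10,11,12,13,14}  ✓accept
'e' @ 2: {1,2,3,4,8,9,10,11,12,13,14}  ✓accept
'b' @ 3: {5,6}
'd' @ 4: {3,7,8,10,12,14}
'c' @ 5: {1,2,3,4,8,9,10,11,12,14,15}  ✓accept
final: {1,2,3,4,8,9,10,11,12,14,15}; accept 1 in set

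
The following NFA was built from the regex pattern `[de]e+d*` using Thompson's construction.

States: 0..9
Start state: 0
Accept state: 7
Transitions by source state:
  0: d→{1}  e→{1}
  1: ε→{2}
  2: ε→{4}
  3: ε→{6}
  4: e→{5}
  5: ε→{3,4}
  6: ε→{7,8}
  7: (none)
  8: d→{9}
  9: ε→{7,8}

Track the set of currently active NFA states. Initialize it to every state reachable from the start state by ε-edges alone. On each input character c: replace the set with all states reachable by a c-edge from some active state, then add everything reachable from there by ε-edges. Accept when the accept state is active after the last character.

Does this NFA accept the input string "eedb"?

initial (ε-close {0}): {0}
'e' @ 1: {1,2,4}
'e' @ 2: {3,4,5,6,7,8}  (accept∈set)
'd' @ 3: {7,8,9}  (accept∈set)
'b' @ 4: {}  — dead — no transitions
end set {} — state 7 not in

Answer: REJECT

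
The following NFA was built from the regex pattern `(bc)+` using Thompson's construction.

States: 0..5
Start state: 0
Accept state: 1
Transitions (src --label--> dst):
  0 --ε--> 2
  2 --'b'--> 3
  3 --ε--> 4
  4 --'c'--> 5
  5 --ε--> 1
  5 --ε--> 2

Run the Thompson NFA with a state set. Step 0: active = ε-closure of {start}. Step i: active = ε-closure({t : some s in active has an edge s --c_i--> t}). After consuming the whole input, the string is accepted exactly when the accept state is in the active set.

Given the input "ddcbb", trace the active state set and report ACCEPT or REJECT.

initial (ε-close {0}): {0,2}
'd' @ 1: {}  — state set empty
rest 'dcbb' ignored (set empty)
after full input: {}  (accept=1 not in)

Answer: REJECT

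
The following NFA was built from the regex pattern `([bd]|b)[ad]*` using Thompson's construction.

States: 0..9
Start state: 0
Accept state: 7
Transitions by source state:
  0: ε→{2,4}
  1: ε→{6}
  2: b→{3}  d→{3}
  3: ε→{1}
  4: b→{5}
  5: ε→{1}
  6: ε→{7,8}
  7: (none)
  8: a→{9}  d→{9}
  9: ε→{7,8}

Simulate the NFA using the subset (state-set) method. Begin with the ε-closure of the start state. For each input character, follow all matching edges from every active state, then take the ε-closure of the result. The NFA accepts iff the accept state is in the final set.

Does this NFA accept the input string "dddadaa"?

Answer: ACCEPT

Trace:
S₀ = ε-closure({0}) = {0,2,4}
'd' @ 1: {1,3,6,7,8}  [accepting]
'd' @ 2: {7,8,9}  [accepting]
'd' @ 3: {7,8,9}  [accepting]
'a' @ 4: {7,8,9}  [accepting]
'd' @ 5: {7,8,9}  [accepting]
'a' @ 6: {7,8,9}  [accepting]
'a' @ 7: {7,8,9}  [accepting]
final: {7,8,9}; accept 7 in set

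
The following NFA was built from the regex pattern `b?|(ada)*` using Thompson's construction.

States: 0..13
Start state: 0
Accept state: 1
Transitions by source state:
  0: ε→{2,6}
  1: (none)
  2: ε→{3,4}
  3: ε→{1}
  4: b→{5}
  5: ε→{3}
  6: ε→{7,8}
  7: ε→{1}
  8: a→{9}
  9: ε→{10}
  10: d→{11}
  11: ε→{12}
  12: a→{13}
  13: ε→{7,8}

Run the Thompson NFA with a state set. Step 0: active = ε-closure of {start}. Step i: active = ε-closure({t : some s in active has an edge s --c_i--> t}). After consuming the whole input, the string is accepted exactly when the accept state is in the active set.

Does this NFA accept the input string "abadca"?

start: ε-closure({0}) = {0,1,2,3,4,6,7,8}
'a' @ 1: {9,10}
'b' @ 2: {}  — dead — no transitions
rest 'adca' ignored (set empty)
end set {} — state 1 not in

Answer: REJECT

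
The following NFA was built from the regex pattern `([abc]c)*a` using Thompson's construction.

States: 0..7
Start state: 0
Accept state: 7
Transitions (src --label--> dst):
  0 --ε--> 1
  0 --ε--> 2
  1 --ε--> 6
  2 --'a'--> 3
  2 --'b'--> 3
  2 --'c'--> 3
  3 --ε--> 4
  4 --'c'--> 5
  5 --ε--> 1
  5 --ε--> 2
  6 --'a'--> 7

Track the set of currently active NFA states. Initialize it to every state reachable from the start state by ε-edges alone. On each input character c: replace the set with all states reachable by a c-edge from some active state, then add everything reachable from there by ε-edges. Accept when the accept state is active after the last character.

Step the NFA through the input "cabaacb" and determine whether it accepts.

initial (ε-close {0}): {0,1,2,6}
'c' @ 1: {3,4}
'a' @ 2: {}  — dead — no transitions
rest 'baacb' ignored (set empty)
final: {}; accept 7 not in set

Answer: REJECT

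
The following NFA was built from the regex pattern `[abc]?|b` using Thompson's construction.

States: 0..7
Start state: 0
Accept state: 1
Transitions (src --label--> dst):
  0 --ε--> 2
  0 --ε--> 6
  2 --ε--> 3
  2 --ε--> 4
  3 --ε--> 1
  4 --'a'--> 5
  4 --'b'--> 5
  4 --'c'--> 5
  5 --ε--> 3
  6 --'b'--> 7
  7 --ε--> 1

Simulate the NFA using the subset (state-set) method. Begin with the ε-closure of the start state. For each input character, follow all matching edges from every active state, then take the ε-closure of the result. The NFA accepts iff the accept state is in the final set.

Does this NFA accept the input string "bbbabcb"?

S₀ = ε-closure({0}) = {0,1,2,3,4,6}
'b' @ 1: {1,3,5,7}  ✓accept
'b' @ 2: {}  — dead — no transitions
rest 'babcb' ignored (set empty)
after full input: {}  (accept=1 not in)

Answer: REJECT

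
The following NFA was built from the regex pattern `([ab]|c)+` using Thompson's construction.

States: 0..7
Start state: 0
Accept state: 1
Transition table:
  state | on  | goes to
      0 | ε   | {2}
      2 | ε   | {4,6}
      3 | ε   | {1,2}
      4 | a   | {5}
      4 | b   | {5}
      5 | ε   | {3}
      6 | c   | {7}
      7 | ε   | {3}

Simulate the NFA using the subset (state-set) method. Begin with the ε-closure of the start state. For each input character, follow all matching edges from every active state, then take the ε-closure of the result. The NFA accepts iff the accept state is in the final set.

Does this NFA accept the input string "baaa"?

start: ε-closure({0}) = {0,2,4,6}
'b' @ 1: {1,2,3,4,5,6}  (accept∈set)
'a' @ 2: {1,2,3,4,5,6}  (accept∈set)
'a' @ 3: {1,2,3,4,5,6}  (accept∈set)
'a' @ 4: {1,2,3,4,5,6}  (accept∈set)
after full input: {1,2,3,4,5,6}  (accept=1 in)

Answer: ACCEPT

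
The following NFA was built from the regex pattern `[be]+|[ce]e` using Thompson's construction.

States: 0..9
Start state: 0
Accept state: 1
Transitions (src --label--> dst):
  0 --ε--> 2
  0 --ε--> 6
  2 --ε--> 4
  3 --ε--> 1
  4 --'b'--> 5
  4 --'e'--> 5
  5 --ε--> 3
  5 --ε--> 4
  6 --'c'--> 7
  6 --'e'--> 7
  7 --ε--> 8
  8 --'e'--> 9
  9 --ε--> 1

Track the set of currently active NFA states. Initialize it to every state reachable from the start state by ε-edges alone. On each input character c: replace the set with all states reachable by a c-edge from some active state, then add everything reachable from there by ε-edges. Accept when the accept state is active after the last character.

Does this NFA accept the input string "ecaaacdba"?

Answer: REJECT

Steps:
initial (ε-close {0}): {0,2,4,6}
'e' @ 1: {1,3,4,5,7,8}  (accept∈set)
'c' @ 2: {}  — no active states
rest 'aaacdba' ignored (set empty)
end set {} — state 1 not in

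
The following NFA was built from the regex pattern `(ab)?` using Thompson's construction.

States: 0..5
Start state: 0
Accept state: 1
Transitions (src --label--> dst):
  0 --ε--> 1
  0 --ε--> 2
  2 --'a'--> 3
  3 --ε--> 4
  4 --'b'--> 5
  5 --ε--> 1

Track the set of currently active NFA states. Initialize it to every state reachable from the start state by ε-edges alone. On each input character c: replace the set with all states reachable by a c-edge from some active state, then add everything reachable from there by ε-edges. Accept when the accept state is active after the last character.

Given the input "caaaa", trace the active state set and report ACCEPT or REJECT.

Answer: REJECT

Derivation:
initial (ε-close {0}): {0,1,2}
'c' @ 1: {}  — no active states
rest 'aaaa' ignored (set empty)
end set {} — state 1 not in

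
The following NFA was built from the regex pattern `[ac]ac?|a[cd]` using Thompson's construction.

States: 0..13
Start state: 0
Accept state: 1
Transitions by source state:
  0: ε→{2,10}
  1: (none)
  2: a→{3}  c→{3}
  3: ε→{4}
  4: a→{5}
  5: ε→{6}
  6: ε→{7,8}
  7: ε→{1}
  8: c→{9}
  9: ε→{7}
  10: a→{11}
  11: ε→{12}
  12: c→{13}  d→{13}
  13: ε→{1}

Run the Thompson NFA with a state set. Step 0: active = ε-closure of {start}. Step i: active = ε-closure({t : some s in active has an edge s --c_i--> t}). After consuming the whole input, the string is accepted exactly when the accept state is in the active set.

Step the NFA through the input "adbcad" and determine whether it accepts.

S₀ = ε-closure({0}) = {0,2,10}
'a' @ 1: {3,4,11,12}
'd' @ 2: {1,13}  ✓accept
'b' @ 3: {}  — no active states
rest 'cad' ignored (set empty)
after full input: {}  (accept=1 not in)

Answer: REJECT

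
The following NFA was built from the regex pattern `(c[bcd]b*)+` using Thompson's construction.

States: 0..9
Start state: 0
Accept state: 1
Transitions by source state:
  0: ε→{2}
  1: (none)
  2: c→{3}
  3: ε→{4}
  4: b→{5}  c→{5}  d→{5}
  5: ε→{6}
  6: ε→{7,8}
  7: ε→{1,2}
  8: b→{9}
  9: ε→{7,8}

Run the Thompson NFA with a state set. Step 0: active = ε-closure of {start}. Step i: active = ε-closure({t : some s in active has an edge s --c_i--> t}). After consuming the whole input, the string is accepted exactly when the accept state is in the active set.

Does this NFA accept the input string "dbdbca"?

initial (ε-close {0}): {0,2}
'd' @ 1: {}  — no active states
rest 'bdbca' ignored (set empty)
final: {}; accept 1 not in set

Answer: REJECT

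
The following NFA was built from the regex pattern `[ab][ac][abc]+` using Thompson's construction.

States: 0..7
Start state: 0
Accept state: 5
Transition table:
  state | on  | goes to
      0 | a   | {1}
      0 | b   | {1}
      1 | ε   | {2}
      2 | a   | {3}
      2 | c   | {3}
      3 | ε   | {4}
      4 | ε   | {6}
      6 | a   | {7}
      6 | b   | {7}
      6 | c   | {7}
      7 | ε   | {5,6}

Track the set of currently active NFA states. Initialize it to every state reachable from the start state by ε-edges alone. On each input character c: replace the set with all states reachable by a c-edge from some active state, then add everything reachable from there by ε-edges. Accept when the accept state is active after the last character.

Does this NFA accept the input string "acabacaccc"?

Answer: ACCEPT

Steps:
start: ε-closure({0}) = {0}
'a' @ 1: {1,2}
'c' @ 2: {3,4,6}
'a' @ 3: {5,6,7}  ✓accept
'b' @ 4: {5,6,7}  ✓accept
'a' @ 5: {5,6,7}  ✓accept
'c' @ 6: {5,6,7}  ✓accept
'a' @ 7: {5,6,7}  ✓accept
'c' @ 8: {5,6,7}  ✓accept
'c' @ 9: {5,6,7}  ✓accept
'c' @ 10: {5,6,7}  ✓accept
after full input: {5,6,7}  (accept=5 in)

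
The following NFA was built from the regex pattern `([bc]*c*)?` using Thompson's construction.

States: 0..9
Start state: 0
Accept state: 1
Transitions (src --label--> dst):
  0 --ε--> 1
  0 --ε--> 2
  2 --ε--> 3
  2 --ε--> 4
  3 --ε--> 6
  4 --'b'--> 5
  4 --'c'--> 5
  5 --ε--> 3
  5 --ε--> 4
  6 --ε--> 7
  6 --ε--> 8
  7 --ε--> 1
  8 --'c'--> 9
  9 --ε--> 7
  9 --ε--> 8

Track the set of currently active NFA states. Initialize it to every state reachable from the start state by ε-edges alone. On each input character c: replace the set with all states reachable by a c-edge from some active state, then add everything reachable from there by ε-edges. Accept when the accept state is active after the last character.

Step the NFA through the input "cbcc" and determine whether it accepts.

Answer: ACCEPT

Derivation:
S₀ = ε-closure({0}) = {0,1,2,3,4,6,7,8}
'c' @ 1: {1,3,4,5,6,7,8,9}  ✓accept
'b' @ 2: {1,3,4,5,6,7,8}  ✓accept
'c' @ 3: {1,3,4,5,6,7,8,9}  ✓accept
'c' @ 4: {1,3,4,5,6,7,8,9}  ✓accept
end set {1,3,4,5,6,7,8,9} — state 1 in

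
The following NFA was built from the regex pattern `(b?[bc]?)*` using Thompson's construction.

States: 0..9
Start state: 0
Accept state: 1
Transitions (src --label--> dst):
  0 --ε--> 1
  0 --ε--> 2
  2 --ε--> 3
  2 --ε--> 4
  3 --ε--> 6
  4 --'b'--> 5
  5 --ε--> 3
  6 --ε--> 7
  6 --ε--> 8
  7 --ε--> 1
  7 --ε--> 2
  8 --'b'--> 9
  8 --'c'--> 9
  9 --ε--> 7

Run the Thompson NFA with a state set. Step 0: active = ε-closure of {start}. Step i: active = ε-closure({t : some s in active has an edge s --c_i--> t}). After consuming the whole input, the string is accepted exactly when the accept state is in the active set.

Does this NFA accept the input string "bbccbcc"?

Answer: ACCEPT

Derivation:
S₀ = ε-closure({0}) = {0,1,2,3,4,6,7,8}
'b' @ 1: {1,2,3,4,5,6,7,8,9}  [accepting]
'b' @ 2: {1,2,3,4,5,6,7,8,9}  [accepting]
'c' @ 3: {1,2,3,4,6,7,8,9}  [accepting]
'c' @ 4: {1,2,3,4,6,7,8,9}  [accepting]
'b' @ 5: {1,2,3,4,5,6,7,8,9}  [accepting]
'c' @ 6: {1,2,3,4,6,7,8,9}  [accepting]
'c' @ 7: {1,2,3,4,6,7,8,9}  [accepting]
final: {1,2,3,4,6,7,8,9}; accept 1 in set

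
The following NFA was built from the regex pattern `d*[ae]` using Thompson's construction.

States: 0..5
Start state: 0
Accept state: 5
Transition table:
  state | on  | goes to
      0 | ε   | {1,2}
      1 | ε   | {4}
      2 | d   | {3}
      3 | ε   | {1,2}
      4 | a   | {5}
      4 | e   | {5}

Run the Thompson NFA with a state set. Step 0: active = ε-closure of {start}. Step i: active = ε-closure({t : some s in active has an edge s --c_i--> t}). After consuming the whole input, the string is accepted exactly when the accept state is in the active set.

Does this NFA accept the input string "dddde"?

Answer: ACCEPT

Derivation:
initial (ε-close {0}): {0,1,2,4}
'd' @ 1: {1,2,3,4}
'd' @ 2: {1,2,3,4}
'd' @ 3: {1,2,3,4}
'd' @ 4: {1,2,3,4}
'e' @ 5: {5}  ✓accept
final: {5}; accept 5 in set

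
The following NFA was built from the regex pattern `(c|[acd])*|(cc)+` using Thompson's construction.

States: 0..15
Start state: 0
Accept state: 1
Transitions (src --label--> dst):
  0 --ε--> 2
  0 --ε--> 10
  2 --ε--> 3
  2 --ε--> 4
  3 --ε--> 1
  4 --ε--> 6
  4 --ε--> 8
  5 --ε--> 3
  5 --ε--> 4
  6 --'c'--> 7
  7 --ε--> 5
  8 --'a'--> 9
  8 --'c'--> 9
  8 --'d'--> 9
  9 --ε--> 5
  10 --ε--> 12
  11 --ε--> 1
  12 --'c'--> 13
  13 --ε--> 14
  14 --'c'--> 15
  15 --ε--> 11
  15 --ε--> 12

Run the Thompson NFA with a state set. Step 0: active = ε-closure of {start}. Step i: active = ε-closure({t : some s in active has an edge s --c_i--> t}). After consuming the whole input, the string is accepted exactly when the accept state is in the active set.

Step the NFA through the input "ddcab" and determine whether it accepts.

start: ε-closure({0}) = {0,1,2,3,4,6,8,10,12}
'd' @ 1: {1,3,4,5,6,8,9}  ✓accept
'd' @ 2: {1,3,4,5,6,8,9}  ✓accept
'c' @ 3: {1,3,4,5,6,7,8,9}  ✓accept
'a' @ 4: {1,3,4,5,6,8,9}  ✓accept
'b' @ 5: {}  — dead — no transitions
final: {}; accept 1 not in set

Answer: REJECT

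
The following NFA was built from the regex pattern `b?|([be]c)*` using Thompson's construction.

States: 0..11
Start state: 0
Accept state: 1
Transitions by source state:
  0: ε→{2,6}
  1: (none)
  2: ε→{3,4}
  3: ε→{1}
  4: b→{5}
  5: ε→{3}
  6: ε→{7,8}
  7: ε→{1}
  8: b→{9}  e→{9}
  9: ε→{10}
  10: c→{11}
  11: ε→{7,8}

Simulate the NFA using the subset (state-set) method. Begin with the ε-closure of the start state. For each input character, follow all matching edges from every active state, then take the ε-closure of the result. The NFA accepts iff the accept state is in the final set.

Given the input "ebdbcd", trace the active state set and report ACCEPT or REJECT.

start: ε-closure({0}) = {0,1,2,3,4,6,7,8}
'e' @ 1: {9,10}
'b' @ 2: {}  — no active states
rest 'dbcd' ignored (set empty)
after full input: {}  (accept=1 not in)

Answer: REJECT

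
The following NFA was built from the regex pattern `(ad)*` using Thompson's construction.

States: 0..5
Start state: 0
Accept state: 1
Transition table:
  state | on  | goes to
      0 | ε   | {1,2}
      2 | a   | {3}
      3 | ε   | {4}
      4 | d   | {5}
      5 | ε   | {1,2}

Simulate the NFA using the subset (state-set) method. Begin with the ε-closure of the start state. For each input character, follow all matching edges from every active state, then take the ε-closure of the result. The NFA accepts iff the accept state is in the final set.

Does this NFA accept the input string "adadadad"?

Answer: ACCEPT

Steps:
initial (ε-close {0}): {0,1,2}
'a' @ 1: {3,4}
'd' @ 2: {1,2,5}  (accept∈set)
'a' @ 3: {3,4}
'd' @ 4: {1,2,5}  (accept∈set)
'a' @ 5: {3,4}
'd' @ 6: {1,2,5}  (accept∈set)
'a' @ 7: {3,4}
'd' @ 8: {1,2,5}  (accept∈set)
final: {1,2,5}; accept 1 in set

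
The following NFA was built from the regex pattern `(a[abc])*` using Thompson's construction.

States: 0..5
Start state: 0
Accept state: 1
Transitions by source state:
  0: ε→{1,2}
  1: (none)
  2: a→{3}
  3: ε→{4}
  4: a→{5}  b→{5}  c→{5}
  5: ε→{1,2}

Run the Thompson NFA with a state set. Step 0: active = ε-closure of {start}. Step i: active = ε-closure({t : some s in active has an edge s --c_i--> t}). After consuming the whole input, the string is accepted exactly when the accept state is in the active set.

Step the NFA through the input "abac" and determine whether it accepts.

start: ε-closure({0}) = {0,1,2}
'a' @ 1: {3,4}
'b' @ 2: {1,2,5}  [accepting]
'a' @ 3: {3,4}
'c' @ 4: {1,2,5}  [accepting]
end set {1,2,5} — state 1 in

Answer: ACCEPT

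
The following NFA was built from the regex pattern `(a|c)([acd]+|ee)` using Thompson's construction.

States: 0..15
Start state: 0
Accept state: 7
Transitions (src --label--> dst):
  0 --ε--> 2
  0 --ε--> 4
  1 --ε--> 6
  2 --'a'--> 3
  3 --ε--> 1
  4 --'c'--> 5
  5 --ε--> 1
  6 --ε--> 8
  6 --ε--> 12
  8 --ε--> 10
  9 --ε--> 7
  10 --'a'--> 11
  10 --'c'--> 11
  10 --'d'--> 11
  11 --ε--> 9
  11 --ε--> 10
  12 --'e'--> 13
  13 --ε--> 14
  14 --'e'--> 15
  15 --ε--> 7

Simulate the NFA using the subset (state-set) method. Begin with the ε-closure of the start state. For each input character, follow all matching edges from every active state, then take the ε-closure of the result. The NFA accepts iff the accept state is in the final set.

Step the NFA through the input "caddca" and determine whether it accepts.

S₀ = ε-closure({0}) = {0,2,4}
'c' @ 1: {1,5,6,8,10,12}
'a' @ 2: {7,9,10,11}  [accepting]
'd' @ 3: {7,9,10,11}  [accepting]
'd' @ 4: {7,9,10,11}  [accepting]
'c' @ 5: {7,9,10,11}  [accepting]
'a' @ 6: {7,9,10,11}  [accepting]
after full input: {7,9,10,11}  (accept=7 in)

Answer: ACCEPT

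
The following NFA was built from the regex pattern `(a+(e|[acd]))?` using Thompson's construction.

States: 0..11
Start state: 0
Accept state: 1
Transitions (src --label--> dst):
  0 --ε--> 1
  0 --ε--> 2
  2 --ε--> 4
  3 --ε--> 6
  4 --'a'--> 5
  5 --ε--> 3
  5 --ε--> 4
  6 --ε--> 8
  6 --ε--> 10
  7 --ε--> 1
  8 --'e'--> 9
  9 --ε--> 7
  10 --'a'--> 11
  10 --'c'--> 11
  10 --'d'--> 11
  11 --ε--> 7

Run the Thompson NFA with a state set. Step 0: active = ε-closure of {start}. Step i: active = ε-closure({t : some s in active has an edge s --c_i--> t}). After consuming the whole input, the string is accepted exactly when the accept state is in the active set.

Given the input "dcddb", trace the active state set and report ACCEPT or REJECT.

Answer: REJECT

Derivation:
S₀ = ε-closure({0}) = {0,1,2,4}
'd' @ 1: {}  — dead — no transitions
rest 'cddb' ignored (set empty)
final: {}; accept 1 not in set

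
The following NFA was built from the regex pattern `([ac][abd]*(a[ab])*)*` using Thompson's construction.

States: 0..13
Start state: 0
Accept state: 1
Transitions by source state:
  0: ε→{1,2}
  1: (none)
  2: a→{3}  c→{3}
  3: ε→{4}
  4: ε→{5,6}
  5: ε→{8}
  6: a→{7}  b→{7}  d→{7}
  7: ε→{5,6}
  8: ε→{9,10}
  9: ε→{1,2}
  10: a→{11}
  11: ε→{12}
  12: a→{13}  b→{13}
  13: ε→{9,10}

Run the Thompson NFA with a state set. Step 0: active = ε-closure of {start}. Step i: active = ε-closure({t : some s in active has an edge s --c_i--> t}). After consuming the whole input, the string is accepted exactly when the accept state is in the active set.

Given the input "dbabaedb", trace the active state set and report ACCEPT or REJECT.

start: ε-closure({0}) = {0,1,2}
'd' @ 1: {}  — no active states
rest 'babaedb' ignored (set empty)
after full input: {}  (accept=1 not in)

Answer: REJECT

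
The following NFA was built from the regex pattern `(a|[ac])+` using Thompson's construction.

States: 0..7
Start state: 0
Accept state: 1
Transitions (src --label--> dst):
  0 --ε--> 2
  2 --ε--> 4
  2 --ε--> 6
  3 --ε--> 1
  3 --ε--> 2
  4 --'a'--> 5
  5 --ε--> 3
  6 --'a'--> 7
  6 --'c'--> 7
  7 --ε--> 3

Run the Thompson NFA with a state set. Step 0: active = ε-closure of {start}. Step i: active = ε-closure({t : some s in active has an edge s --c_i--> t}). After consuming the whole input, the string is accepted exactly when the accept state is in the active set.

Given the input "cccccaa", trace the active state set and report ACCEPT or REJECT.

initial (ε-close {0}): {0,2,4,6}
'c' @ 1: {1,2,3,4,6,7}  [accepting]
'c' @ 2: {1,2,3,4,6,7}  [accepting]
'c' @ 3: {1,2,3,4,6,7}  [accepting]
'c' @ 4: {1,2,3,4,6,7}  [accepting]
'c' @ 5: {1,2,3,4,6,7}  [accepting]
'a' @ 6: {1,2,3,4,5,6,7}  [accepting]
'a' @ 7: {1,2,3,4,5,6,7}  [accepting]
final: {1,2,3,4,5,6,7}; accept 1 in set

Answer: ACCEPT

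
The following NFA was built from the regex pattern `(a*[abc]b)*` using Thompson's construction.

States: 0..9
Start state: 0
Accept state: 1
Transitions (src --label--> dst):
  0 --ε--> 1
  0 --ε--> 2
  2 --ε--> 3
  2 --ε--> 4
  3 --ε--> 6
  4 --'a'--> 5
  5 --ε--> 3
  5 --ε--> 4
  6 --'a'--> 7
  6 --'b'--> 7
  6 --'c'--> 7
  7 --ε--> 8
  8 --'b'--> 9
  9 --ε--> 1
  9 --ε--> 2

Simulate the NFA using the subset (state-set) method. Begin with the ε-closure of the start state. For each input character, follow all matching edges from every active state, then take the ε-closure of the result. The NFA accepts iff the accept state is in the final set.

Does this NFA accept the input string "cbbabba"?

Answer: REJECT

Derivation:
initial (ε-close {0}): {0,1,2,3,4,6}
'c' @ 1: {7,8}
'b' @ 2: {1,2,3,4,6,9}  [accepting]
'b' @ 3: {7,8}
'a' @ 4: {}  — dead — no transitions
rest 'bba' ignored (set empty)
end set {} — state 1 not in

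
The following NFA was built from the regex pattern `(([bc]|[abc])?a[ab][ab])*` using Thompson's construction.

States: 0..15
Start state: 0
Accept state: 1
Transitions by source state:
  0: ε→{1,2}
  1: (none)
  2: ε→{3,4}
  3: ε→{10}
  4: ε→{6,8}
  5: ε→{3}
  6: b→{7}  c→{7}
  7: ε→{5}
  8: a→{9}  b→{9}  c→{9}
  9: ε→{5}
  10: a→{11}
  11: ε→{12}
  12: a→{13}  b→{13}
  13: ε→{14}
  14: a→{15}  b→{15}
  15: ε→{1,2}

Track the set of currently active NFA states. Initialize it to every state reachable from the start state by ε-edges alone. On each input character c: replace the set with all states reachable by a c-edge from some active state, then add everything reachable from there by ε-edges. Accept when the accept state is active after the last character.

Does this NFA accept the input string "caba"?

initial (ε-close {0}): {0,1,2,3,4,6,8,10}
'c' @ 1: {3,5,7,9,10}
'a' @ 2: {11,12}
'b' @ 3: {13,14}
'a' @ 4: {1,2,3,4,6,8,10,15}  ✓accept
after full input: {1,2,3,4,6,8,10,15}  (accept=1 in)

Answer: ACCEPT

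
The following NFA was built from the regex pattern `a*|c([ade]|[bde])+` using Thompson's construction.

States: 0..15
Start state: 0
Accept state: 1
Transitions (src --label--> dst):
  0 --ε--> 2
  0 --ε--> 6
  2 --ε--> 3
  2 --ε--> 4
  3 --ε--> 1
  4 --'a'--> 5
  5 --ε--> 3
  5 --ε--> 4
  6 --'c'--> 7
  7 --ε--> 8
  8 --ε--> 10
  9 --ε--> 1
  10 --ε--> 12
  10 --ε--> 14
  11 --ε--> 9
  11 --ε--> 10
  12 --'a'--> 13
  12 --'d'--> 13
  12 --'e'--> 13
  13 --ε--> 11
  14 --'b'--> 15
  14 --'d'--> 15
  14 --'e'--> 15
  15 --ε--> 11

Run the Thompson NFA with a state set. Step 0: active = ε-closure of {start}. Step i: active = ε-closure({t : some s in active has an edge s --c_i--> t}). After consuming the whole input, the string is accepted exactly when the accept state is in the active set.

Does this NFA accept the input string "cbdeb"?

S₀ = ε-closure({0}) = {0,1,2,3,4,6}
'c' @ 1: {7,8,10,12,14}
'b' @ 2: {1,9,10,11,12,14,15}  (accept∈set)
'd' @ 3: {1,9,10,11,12,13,14,15}  (accept∈set)
'e' @ 4: {1,9,10,11,12,13,14,15}  (accept∈set)
'b' @ 5: {1,9,10,11,12,14,15}  (accept∈set)
end set {1,9,10,11,12,14,15} — state 1 in

Answer: ACCEPT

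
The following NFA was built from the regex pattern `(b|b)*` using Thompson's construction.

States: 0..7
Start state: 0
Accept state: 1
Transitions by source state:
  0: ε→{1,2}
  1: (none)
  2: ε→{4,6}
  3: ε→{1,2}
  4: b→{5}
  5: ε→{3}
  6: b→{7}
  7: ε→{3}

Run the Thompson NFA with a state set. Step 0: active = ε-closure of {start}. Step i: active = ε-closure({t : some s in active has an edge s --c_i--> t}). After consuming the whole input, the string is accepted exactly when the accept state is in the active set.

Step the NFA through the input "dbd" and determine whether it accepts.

S₀ = ε-closure({0}) = {0,1,2,4,6}
'd' @ 1: {}  — dead — no transitions
rest 'bd' ignored (set empty)
end set {} — state 1 not in

Answer: REJECT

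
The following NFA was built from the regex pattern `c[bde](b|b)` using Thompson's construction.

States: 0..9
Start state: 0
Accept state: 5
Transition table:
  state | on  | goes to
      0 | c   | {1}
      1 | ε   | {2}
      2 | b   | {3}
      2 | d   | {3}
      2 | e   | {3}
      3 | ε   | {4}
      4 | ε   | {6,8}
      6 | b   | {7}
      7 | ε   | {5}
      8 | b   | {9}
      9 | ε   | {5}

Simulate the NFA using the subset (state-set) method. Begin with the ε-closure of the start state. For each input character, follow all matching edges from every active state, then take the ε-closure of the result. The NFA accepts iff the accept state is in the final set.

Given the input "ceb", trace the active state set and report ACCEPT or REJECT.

Answer: ACCEPT

Trace:
start: ε-closure({0}) = {0}
'c' @ 1: {1,2}
'e' @ 2: {3,4,6,8}
'b' @ 3: {5,7,9}  ✓accept
end set {5,7,9} — state 5 in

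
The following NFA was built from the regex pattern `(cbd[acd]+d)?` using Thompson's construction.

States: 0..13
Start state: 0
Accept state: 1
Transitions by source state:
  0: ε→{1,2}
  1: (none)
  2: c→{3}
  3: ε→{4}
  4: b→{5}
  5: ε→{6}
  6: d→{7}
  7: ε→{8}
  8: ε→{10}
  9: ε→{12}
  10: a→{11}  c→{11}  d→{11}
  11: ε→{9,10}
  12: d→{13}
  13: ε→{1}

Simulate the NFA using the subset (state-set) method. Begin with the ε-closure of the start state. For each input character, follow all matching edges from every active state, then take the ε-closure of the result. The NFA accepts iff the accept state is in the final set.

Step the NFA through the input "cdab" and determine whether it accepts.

initial (ε-close {0}): {0,1,2}
'c' @ 1: {3,4}
'd' @ 2: {}  — dead — no transitions
rest 'ab' ignored (set empty)
after full input: {}  (accept=1 not in)

Answer: REJECT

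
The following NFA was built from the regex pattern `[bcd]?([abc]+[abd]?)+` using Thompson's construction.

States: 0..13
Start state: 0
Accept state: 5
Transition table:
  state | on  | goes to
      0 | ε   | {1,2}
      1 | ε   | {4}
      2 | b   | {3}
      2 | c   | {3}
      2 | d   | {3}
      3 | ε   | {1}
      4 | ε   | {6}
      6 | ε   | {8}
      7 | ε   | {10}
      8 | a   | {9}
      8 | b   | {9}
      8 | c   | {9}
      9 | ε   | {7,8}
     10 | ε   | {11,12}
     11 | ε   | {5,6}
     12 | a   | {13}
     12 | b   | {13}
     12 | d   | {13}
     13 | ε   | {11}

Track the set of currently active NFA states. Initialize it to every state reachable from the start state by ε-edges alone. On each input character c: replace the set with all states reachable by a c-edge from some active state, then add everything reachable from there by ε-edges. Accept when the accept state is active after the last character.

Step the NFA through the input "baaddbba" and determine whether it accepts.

initial (ε-close {0}): {0,1,2,4,6,8}
'b' @ 1: {1,3,4,5,6,7,8,9,10,11,12}  [accepting]
'a' @ 2: {5,6,7,8,9,10,11,12,13}  [accepting]
'a' @ 3: {5,6,7,8,9,10,11,12,13}  [accepting]
'd' @ 4: {5,6,8,11,13}  [accepting]
'd' @ 5: {}  — no active states
rest 'bba' ignored (set empty)
after full input: {}  (accept=5 not in)

Answer: REJECT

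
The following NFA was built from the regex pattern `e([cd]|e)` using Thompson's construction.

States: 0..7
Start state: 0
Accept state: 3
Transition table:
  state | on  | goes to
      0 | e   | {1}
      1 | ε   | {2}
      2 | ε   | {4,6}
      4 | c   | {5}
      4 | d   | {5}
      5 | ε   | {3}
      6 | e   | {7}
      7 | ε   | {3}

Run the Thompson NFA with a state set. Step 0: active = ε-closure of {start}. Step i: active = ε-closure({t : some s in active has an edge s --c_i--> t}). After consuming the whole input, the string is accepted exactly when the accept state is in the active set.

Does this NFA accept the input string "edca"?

Answer: REJECT

Steps:
start: ε-closure({0}) = {0}
'e' @ 1: {1,2,4,6}
'd' @ 2: {3,5}  (accept∈set)
'c' @ 3: {}  — no active states
rest 'a' ignored (set empty)
final: {}; accept 3 not in set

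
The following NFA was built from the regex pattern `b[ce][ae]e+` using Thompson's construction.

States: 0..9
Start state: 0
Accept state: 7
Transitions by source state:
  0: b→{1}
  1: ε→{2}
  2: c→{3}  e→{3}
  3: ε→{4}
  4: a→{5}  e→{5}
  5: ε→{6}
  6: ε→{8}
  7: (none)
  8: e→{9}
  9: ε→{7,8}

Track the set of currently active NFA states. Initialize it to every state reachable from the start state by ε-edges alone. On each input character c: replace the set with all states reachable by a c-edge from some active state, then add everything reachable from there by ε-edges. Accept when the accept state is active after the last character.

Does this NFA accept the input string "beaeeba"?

Answer: REJECT

Steps:
initial (ε-close {0}): {0}
'b' @ 1: {1,2}
'e' @ 2: {3,4}
'a' @ 3: {5,6,8}
'e' @ 4: {7,8,9}  (accept∈set)
'e' @ 5: {7,8,9}  (accept∈set)
'b' @ 6: {}  — dead — no transitions
rest 'a' ignored (set empty)
after full input: {}  (accept=7 not in)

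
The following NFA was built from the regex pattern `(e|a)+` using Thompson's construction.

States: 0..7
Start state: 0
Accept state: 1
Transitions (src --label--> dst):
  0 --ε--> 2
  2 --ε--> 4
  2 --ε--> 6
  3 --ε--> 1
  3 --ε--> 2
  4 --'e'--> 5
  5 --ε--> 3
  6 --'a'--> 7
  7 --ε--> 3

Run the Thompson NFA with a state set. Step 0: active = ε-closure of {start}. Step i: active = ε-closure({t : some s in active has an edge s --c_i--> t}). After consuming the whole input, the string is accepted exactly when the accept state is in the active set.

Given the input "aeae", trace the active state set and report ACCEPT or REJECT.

initial (ε-close {0}): {0,2,4,6}
'a' @ 1: {1,2,3,4,6,7}  ✓accept
'e' @ 2: {1,2,3,4,5,6}  ✓accept
'a' @ 3: {1,2,3,4,6,7}  ✓accept
'e' @ 4: {1,2,3,4,5,6}  ✓accept
end set {1,2,3,4,5,6} — state 1 in

Answer: ACCEPT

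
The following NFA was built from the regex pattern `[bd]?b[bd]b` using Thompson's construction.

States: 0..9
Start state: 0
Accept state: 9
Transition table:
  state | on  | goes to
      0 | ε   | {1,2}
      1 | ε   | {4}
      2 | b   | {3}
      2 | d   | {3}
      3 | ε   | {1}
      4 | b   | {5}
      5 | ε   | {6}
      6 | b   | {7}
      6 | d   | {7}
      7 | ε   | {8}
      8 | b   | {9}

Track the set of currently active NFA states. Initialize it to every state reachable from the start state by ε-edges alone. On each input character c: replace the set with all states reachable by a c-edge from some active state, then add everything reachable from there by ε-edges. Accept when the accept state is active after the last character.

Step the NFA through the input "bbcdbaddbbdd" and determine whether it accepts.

Answer: REJECT

Derivation:
start: ε-closure({0}) = {0,1,2,4}
'b' @ 1: {1,3,4,5,6}
'b' @ 2: {5,6,7,8}
'c' @ 3: {}  — dead — no transitions
rest 'dbaddbbdd' ignored (set empty)
end set {} — state 9 not in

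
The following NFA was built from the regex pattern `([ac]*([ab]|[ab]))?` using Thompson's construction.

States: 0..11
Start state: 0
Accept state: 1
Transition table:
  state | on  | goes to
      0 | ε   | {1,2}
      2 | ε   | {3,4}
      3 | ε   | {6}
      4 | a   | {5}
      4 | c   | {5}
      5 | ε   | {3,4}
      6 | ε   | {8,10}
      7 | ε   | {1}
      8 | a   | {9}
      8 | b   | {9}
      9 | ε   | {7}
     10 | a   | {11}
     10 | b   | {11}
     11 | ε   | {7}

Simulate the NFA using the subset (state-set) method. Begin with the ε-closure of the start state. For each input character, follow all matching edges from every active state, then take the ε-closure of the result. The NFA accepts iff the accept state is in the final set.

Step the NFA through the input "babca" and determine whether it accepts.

Answer: REJECT

Derivation:
S₀ = ε-closure({0}) = {0,1,2,3,4,6,8,10}
'b' @ 1: {1,7,9,11}  [accepting]
'a' @ 2: {}  — dead — no transitions
rest 'bca' ignored (set empty)
after full input: {}  (accept=1 not in)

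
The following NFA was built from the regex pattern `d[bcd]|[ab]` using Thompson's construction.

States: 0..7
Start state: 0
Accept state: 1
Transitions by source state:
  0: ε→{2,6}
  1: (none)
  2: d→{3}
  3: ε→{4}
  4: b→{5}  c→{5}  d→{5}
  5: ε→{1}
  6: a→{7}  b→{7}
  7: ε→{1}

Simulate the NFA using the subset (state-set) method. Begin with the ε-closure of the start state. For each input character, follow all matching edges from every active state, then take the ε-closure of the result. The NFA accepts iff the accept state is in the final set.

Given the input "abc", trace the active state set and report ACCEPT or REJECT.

start: ε-closure({0}) = {0,2,6}
'a' @ 1: {1,7}  (accept∈set)
'b' @ 2: {}  — dead — no transitions
rest 'c' ignored (set empty)
after full input: {}  (accept=1 not in)

Answer: REJECT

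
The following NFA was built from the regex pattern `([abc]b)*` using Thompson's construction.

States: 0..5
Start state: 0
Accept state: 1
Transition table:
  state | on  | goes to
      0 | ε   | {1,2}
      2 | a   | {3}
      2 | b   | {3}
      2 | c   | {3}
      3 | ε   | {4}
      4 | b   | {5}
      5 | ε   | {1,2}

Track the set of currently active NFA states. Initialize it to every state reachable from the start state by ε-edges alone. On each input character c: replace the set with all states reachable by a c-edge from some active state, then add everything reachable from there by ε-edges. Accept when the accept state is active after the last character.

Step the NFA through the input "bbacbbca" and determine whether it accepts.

Answer: REJECT

Trace:
S₀ = ε-closure({0}) = {0,1,2}
'b' @ 1: {3,4}
'b' @ 2: {1,2,5}  ✓accept
'a' @ 3: {3,4}
'c' @ 4: {}  — no active states
rest 'bbca' ignored (set empty)
after full input: {}  (accept=1 not in)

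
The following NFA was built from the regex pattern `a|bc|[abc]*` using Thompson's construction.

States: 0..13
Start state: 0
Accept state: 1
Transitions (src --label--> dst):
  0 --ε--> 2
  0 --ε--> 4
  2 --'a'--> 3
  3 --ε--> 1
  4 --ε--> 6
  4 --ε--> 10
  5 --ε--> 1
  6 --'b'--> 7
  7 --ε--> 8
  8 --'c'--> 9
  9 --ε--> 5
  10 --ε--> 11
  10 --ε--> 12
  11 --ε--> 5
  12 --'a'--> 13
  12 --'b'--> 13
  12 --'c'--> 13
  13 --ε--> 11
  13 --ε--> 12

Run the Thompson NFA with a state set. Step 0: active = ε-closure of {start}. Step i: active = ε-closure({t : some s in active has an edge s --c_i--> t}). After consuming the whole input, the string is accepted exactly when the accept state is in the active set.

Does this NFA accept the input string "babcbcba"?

Answer: ACCEPT

Trace:
initial (ε-close {0}): {0,1,2,4,5,6,10,11,12}
'b' @ 1: {1,5,7,8,11,12,13}  ✓accept
'a' @ 2: {1,5,11,12,13}  ✓accept
'b' @ 3: {1,5,11,12,13}  ✓accept
'c' @ 4: {1,5,11,12,13}  ✓accept
'b' @ 5: {1,5,11,12,13}  ✓accept
'c' @ 6: {1,5,11,12,13}  ✓accept
'b' @ 7: {1,5,11,12,13}  ✓accept
'a' @ 8: {1,5,11,12,13}  ✓accept
final: {1,5,11,12,13}; accept 1 in set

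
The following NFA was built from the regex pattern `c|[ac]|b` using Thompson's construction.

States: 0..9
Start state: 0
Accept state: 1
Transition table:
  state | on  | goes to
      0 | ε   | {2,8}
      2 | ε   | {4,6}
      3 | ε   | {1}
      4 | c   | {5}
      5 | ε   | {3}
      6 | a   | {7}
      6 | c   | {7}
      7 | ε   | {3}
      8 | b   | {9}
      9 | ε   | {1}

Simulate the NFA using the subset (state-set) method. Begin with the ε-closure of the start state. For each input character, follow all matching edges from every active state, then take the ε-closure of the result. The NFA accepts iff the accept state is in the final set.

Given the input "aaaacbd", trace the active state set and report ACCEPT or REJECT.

Answer: REJECT

Steps:
start: ε-closure({0}) = {0,2,4,6,8}
'a' @ 1: {1,3,7}  ✓accept
'a' @ 2: {}  — state set empty
rest 'aacbd' ignored (set empty)
final: {}; accept 1 not in set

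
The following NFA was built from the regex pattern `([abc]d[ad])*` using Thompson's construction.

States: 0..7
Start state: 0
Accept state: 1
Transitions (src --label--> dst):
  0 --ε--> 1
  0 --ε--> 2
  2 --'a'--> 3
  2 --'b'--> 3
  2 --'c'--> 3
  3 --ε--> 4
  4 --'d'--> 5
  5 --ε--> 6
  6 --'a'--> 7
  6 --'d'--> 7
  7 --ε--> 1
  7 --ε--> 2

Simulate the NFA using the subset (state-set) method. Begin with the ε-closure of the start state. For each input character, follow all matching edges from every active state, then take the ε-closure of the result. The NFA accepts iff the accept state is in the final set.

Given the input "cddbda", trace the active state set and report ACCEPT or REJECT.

Answer: ACCEPT

Steps:
initial (ε-close {0}): {0,1,2}
'c' @ 1: {3,4}
'd' @ 2: {5,6}
'd' @ 3: {1,2,7}  [accepting]
'b' @ 4: {3,4}
'd' @ 5: {5,6}
'a' @ 6: {1,2,7}  [accepting]
after full input: {1,2,7}  (accept=1 in)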